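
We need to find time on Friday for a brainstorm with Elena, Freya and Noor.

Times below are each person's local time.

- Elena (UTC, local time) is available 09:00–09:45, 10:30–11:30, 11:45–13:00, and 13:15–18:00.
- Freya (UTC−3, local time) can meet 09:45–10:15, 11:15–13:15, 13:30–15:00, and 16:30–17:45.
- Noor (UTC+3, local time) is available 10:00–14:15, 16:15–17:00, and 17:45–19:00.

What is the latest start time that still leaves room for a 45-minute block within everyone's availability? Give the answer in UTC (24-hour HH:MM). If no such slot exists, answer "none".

15:15

Elena → UTC: 09:00–09:45, 10:30–11:30, 11:45–13:00, 13:15–18:00.
Freya → UTC: 12:45–13:15, 14:15–16:15, 16:30–18:00, 19:30–20:45.
Noor → UTC: 07:00–11:15, 13:15–14:00, 14:45–16:00.
Elena ∩ Freya: 12:45–13:00, 14:15–16:15, 16:30–18:00.
Elena ∩ Freya ∩ Noor: 14:45–16:00.
Windows ≥ 45 min: 14:45–16:00.
Latest start in the last window 14:45–16:00 is 16:00 − 45 min = 15:15.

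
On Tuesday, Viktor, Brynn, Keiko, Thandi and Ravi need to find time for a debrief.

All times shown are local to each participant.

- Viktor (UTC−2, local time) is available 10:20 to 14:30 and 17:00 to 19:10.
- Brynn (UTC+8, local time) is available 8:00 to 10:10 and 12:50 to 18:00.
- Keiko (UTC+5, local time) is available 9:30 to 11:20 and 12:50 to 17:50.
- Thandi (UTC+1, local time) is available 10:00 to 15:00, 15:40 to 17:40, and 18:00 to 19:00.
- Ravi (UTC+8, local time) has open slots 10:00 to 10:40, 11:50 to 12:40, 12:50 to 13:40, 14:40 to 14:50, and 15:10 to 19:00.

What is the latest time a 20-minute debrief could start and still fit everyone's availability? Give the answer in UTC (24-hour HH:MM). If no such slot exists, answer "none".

none

Viktor → UTC: 12:20–16:30, 19:00–21:10.
Brynn → UTC: 00:00–02:10, 04:50–10:00.
Keiko → UTC: 04:30–06:20, 07:50–12:50.
Thandi → UTC: 09:00–14:00, 14:40–16:40, 17:00–18:00.
Ravi → UTC: 02:00–02:40, 03:50–04:40, 04:50–05:40, 06:40–06:50, 07:10–11:00.
Viktor ∩ Brynn: (none).
Viktor ∩ Brynn ∩ Keiko: (none).
Viktor ∩ Brynn ∩ Keiko ∩ Thandi: (none).
Viktor ∩ Brynn ∩ Keiko ∩ Thandi ∩ Ravi: (none).
Windows ≥ 20 min: (none).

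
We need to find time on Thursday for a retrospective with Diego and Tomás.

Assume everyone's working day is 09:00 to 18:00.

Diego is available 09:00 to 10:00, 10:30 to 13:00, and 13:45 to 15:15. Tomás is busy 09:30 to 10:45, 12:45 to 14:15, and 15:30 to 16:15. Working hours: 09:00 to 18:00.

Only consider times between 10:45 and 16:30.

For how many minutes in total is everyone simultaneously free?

Tomás free within 09:00–18:00: 09:00–09:30, 10:45–12:45, 14:15–15:30, 16:15–18:00.
Diego ∩ Tomás: 09:00–09:30, 10:45–12:45, 14:15–15:15.
Restricted to 10:45–16:30: 10:45–12:45, 14:15–15:15.
Total common minutes: 120 + 60 = 180.

180 minutes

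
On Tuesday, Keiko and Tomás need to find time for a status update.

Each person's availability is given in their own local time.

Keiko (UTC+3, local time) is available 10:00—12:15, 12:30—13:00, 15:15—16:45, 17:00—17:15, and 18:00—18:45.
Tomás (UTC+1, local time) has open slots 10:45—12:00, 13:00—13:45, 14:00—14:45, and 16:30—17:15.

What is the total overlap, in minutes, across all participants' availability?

Keiko → UTC: 07:00–09:15, 09:30–10:00, 12:15–13:45, 14:00–14:15, 15:00–15:45.
Tomás → UTC: 09:45–11:00, 12:00–12:45, 13:00–13:45, 15:30–16:15.
Keiko ∩ Tomás: 09:45–10:00, 12:15–12:45, 13:00–13:45, 15:30–15:45.
Total common minutes: 15 + 30 + 45 + 15 = 105.

105 minutes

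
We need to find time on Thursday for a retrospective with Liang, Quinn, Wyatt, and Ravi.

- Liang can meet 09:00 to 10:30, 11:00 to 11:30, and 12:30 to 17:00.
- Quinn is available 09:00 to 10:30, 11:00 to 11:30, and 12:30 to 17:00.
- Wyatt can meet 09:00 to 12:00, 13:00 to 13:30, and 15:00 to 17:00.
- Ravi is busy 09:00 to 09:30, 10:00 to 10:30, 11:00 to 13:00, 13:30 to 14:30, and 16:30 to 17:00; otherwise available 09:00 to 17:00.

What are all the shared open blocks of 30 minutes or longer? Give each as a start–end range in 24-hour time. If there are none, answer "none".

09:30–10:00, 13:00–13:30, 15:00–16:30

Ravi free within 09:00–17:00: 09:30–10:00, 10:30–11:00, 13:00–13:30, 14:30–16:30.
Liang ∩ Quinn: 09:00–10:30, 11:00–11:30, 12:30–17:00.
Liang ∩ Quinn ∩ Wyatt: 09:00–10:30, 11:00–11:30, 13:00–13:30, 15:00–17:00.
Liang ∩ Quinn ∩ Wyatt ∩ Ravi: 09:30–10:00, 13:00–13:30, 15:00–16:30.
Windows ≥ 30 min: 09:30–10:00, 13:00–13:30, 15:00–16:30.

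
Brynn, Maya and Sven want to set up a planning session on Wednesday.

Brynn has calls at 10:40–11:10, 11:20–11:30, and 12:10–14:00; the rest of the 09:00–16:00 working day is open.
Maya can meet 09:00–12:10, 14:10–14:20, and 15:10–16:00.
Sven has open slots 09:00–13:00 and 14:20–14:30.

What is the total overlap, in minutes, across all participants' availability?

150 minutes

Brynn free within 09:00–16:00: 09:00–10:40, 11:10–11:20, 11:30–12:10, 14:00–16:00.
Brynn ∩ Maya: 09:00–10:40, 11:10–11:20, 11:30–12:10, 14:10–14:20, 15:10–16:00.
Brynn ∩ Maya ∩ Sven: 09:00–10:40, 11:10–11:20, 11:30–12:10.
Total common minutes: 100 + 10 + 40 = 150.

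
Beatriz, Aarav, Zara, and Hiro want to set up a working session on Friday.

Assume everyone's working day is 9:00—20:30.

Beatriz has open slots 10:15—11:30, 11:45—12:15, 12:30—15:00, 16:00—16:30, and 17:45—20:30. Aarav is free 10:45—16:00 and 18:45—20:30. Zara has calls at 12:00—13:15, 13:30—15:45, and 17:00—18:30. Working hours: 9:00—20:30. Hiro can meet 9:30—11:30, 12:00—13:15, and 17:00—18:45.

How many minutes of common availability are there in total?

45 minutes

Zara free within 09:00–20:30: 09:00–12:00, 13:15–13:30, 15:45–17:00, 18:30–20:30.
Beatriz ∩ Aarav: 10:45–11:30, 11:45–12:15, 12:30–15:00, 18:45–20:30.
Beatriz ∩ Aarav ∩ Zara: 10:45–11:30, 11:45–12:00, 13:15–13:30, 18:45–20:30.
Beatriz ∩ Aarav ∩ Zara ∩ Hiro: 10:45–11:30.
Total common minutes: 45.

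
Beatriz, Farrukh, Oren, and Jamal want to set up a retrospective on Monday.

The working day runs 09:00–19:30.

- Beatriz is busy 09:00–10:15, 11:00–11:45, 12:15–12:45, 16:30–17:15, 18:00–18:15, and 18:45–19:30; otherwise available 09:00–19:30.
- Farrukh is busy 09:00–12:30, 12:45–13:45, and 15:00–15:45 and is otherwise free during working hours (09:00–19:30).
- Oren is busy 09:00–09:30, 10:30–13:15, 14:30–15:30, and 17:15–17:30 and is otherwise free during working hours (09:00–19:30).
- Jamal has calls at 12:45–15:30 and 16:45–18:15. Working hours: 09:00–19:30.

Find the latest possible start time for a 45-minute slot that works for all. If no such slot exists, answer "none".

Beatriz free within 09:00–19:30: 10:15–11:00, 11:45–12:15, 12:45–16:30, 17:15–18:00, 18:15–18:45.
Farrukh free within 09:00–19:30: 12:30–12:45, 13:45–15:00, 15:45–19:30.
Oren free within 09:00–19:30: 09:30–10:30, 13:15–14:30, 15:30–17:15, 17:30–19:30.
Jamal free within 09:00–19:30: 09:00–12:45, 15:30–16:45, 18:15–19:30.
Beatriz ∩ Farrukh: 13:45–15:00, 15:45–16:30, 17:15–18:00, 18:15–18:45.
Beatriz ∩ Farrukh ∩ Oren: 13:45–14:30, 15:45–16:30, 17:30–18:00, 18:15–18:45.
Beatriz ∩ Farrukh ∩ Oren ∩ Jamal: 15:45–16:30, 18:15–18:45.
Windows ≥ 45 min: 15:45–16:30.
Latest start in the last window 15:45–16:30 is 16:30 − 45 min = 15:45.

15:45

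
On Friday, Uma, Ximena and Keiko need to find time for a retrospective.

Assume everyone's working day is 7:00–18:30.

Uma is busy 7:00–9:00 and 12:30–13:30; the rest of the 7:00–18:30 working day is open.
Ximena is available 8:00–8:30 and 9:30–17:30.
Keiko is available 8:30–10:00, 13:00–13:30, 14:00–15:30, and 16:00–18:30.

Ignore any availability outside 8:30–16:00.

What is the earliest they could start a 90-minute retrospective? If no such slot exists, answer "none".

Uma free within 07:00–18:30: 09:00–12:30, 13:30–18:30.
Uma ∩ Ximena: 09:30–12:30, 13:30–17:30.
Uma ∩ Ximena ∩ Keiko: 09:30–10:00, 14:00–15:30, 16:00–17:30.
Restricted to 08:30–16:00: 09:30–10:00, 14:00–15:30.
Windows ≥ 90 min: 14:00–15:30.
Earliest such window starts at 14:00.

14:00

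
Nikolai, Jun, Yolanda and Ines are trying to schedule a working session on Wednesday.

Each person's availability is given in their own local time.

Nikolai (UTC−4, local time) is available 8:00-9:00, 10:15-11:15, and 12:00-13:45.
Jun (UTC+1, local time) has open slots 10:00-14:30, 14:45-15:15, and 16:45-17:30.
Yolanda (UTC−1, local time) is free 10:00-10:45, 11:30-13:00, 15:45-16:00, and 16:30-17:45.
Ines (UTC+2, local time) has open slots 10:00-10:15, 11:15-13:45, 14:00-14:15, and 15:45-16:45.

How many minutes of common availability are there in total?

Nikolai → UTC: 12:00–13:00, 14:15–15:15, 16:00–17:45.
Jun → UTC: 09:00–13:30, 13:45–14:15, 15:45–16:30.
Yolanda → UTC: 11:00–11:45, 12:30–14:00, 16:45–17:00, 17:30–18:45.
Ines → UTC: 08:00–08:15, 09:15–11:45, 12:00–12:15, 13:45–14:45.
Nikolai ∩ Jun: 12:00–13:00, 16:00–16:30.
Nikolai ∩ Jun ∩ Yolanda: 12:30–13:00.
Nikolai ∩ Jun ∩ Yolanda ∩ Ines: (none).
Total common minutes: 0.

0 minutes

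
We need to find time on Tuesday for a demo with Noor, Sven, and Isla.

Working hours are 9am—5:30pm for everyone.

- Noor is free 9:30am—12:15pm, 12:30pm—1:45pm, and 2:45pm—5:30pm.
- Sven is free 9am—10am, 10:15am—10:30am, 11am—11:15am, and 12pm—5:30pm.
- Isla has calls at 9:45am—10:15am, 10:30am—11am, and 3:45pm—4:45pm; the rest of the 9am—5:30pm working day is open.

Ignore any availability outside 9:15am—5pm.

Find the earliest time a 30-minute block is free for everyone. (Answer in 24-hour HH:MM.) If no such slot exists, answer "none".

12:30

Isla free within 09:00–17:30: 09:00–09:45, 10:15–10:30, 11:00–15:45, 16:45–17:30.
Noor ∩ Sven: 09:30–10:00, 10:15–10:30, 11:00–11:15, 12:00–12:15, 12:30–13:45, 14:45–17:30.
Noor ∩ Sven ∩ Isla: 09:30–09:45, 10:15–10:30, 11:00–11:15, 12:00–12:15, 12:30–13:45, 14:45–15:45, 16:45–17:30.
Restricted to 09:15–17:00: 09:30–09:45, 10:15–10:30, 11:00–11:15, 12:00–12:15, 12:30–13:45, 14:45–15:45, 16:45–17:00.
Windows ≥ 30 min: 12:30–13:45, 14:45–15:45.
Earliest such window starts at 12:30.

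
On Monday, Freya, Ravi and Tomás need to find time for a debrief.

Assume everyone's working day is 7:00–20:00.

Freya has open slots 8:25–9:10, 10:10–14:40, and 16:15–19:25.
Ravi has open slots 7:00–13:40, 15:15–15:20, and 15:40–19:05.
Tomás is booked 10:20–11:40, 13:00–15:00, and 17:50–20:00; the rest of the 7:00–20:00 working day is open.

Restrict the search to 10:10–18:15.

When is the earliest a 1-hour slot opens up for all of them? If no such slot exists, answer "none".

11:40

Tomás free within 07:00–20:00: 07:00–10:20, 11:40–13:00, 15:00–17:50.
Freya ∩ Ravi: 08:25–09:10, 10:10–13:40, 16:15–19:05.
Freya ∩ Ravi ∩ Tomás: 08:25–09:10, 10:10–10:20, 11:40–13:00, 16:15–17:50.
Restricted to 10:10–18:15: 10:10–10:20, 11:40–13:00, 16:15–17:50.
Windows ≥ 60 min: 11:40–13:00, 16:15–17:50.
Earliest such window starts at 11:40.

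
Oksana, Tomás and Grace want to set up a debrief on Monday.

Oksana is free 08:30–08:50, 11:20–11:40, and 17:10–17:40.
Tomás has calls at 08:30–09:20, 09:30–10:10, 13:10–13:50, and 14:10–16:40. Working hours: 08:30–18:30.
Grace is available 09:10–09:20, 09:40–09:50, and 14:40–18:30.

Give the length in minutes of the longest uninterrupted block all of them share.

Tomás free within 08:30–18:30: 09:20–09:30, 10:10–13:10, 13:50–14:10, 16:40–18:30.
Oksana ∩ Tomás: 11:20–11:40, 17:10–17:40.
Oksana ∩ Tomás ∩ Grace: 17:10–17:40.
Single common window of 30 minutes.

30 minutes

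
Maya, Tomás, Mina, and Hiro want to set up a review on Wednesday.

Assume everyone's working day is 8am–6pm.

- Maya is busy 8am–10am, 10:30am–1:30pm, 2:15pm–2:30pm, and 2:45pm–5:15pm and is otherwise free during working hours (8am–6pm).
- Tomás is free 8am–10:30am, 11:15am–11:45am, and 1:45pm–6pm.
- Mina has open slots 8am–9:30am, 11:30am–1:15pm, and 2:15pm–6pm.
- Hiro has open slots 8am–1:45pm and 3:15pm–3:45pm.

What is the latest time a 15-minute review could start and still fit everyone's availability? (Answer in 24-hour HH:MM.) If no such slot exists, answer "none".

none

Maya free within 08:00–18:00: 10:00–10:30, 13:30–14:15, 14:30–14:45, 17:15–18:00.
Maya ∩ Tomás: 10:00–10:30, 13:45–14:15, 14:30–14:45, 17:15–18:00.
Maya ∩ Tomás ∩ Mina: 14:30–14:45, 17:15–18:00.
Maya ∩ Tomás ∩ Mina ∩ Hiro: (none).
Windows ≥ 15 min: (none).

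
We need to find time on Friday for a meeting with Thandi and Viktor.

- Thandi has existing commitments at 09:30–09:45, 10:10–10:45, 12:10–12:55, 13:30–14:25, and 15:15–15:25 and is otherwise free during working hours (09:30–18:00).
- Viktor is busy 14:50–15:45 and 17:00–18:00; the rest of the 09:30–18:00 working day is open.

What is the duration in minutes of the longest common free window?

85 minutes

Thandi free within 09:30–18:00: 09:45–10:10, 10:45–12:10, 12:55–13:30, 14:25–15:15, 15:25–18:00.
Viktor free within 09:30–18:00: 09:30–14:50, 15:45–17:00.
Thandi ∩ Viktor: 09:45–10:10, 10:45–12:10, 12:55–13:30, 14:25–14:50, 15:45–17:00.
Common window lengths: 25, 85, 35, 25, 75 min; longest is 85.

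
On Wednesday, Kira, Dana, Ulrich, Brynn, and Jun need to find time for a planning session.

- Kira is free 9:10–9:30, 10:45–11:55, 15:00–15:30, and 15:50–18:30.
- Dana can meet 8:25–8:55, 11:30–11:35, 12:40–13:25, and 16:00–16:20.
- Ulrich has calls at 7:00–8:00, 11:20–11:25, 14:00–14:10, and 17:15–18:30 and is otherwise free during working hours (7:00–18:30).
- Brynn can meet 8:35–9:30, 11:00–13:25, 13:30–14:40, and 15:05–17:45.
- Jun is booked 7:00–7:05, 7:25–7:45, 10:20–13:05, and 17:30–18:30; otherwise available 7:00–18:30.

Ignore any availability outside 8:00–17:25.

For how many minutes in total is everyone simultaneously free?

Ulrich free within 07:00–18:30: 08:00–11:20, 11:25–14:00, 14:10–17:15.
Jun free within 07:00–18:30: 07:05–07:25, 07:45–10:20, 13:05–17:30.
Kira ∩ Dana: 11:30–11:35, 16:00–16:20.
Kira ∩ Dana ∩ Ulrich: 11:30–11:35, 16:00–16:20.
Kira ∩ Dana ∩ Ulrich ∩ Brynn: 11:30–11:35, 16:00–16:20.
Kira ∩ Dana ∩ Ulrich ∩ Brynn ∩ Jun: 16:00–16:20.
Restricted to 08:00–17:25: 16:00–16:20.
Total common minutes: 20.

20 minutes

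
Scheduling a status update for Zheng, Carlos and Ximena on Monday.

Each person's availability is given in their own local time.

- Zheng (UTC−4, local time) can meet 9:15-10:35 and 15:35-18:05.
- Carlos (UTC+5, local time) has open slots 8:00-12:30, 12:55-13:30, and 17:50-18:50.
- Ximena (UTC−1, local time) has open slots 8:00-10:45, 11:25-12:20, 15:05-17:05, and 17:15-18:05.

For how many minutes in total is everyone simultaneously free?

Zheng → UTC: 13:15–14:35, 19:35–22:05.
Carlos → UTC: 03:00–07:30, 07:55–08:30, 12:50–13:50.
Ximena → UTC: 09:00–11:45, 12:25–13:20, 16:05–18:05, 18:15–19:05.
Zheng ∩ Carlos: 13:15–13:50.
Zheng ∩ Carlos ∩ Ximena: 13:15–13:20.
Total common minutes: 5.

5 minutes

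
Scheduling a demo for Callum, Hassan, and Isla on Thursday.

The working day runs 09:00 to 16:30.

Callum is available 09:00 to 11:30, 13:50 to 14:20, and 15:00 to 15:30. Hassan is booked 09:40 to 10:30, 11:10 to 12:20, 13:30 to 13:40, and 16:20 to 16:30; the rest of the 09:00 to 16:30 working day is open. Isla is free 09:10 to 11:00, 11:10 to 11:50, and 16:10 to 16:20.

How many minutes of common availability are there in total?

Hassan free within 09:00–16:30: 09:00–09:40, 10:30–11:10, 12:20–13:30, 13:40–16:20.
Callum ∩ Hassan: 09:00–09:40, 10:30–11:10, 13:50–14:20, 15:00–15:30.
Callum ∩ Hassan ∩ Isla: 09:10–09:40, 10:30–11:00.
Total common minutes: 30 + 30 = 60.

60 minutes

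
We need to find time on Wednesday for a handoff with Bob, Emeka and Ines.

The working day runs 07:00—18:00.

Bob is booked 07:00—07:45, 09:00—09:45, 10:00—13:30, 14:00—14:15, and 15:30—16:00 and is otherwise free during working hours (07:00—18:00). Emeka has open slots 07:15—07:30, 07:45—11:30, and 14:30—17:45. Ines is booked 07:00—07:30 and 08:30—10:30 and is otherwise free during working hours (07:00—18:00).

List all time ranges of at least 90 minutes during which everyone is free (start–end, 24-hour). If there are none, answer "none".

Bob free within 07:00–18:00: 07:45–09:00, 09:45–10:00, 13:30–14:00, 14:15–15:30, 16:00–18:00.
Ines free within 07:00–18:00: 07:30–08:30, 10:30–18:00.
Bob ∩ Emeka: 07:45–09:00, 09:45–10:00, 14:30–15:30, 16:00–17:45.
Bob ∩ Emeka ∩ Ines: 07:45–08:30, 14:30–15:30, 16:00–17:45.
Windows ≥ 90 min: 16:00–17:45.

16:00–17:45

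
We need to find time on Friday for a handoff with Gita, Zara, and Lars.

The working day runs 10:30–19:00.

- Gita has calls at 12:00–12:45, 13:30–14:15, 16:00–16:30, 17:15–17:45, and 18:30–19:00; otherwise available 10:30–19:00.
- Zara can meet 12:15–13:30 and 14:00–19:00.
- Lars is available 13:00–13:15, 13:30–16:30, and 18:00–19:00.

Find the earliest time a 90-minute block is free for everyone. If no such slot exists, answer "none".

14:15

Gita free within 10:30–19:00: 10:30–12:00, 12:45–13:30, 14:15–16:00, 16:30–17:15, 17:45–18:30.
Gita ∩ Zara: 12:45–13:30, 14:15–16:00, 16:30–17:15, 17:45–18:30.
Gita ∩ Zara ∩ Lars: 13:00–13:15, 14:15–16:00, 18:00–18:30.
Windows ≥ 90 min: 14:15–16:00.
Earliest such window starts at 14:15.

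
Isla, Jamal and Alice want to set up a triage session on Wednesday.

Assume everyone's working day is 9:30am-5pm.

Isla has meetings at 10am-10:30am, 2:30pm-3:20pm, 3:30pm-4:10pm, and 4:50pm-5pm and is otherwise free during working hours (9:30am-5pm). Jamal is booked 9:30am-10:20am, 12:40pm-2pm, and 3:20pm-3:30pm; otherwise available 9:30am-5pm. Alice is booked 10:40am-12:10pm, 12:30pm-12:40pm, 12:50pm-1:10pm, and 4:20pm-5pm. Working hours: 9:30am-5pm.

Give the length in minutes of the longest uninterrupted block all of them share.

30 minutes

Isla free within 09:30–17:00: 09:30–10:00, 10:30–14:30, 15:20–15:30, 16:10–16:50.
Jamal free within 09:30–17:00: 10:20–12:40, 14:00–15:20, 15:30–17:00.
Alice free within 09:30–17:00: 09:30–10:40, 12:10–12:30, 12:40–12:50, 13:10–16:20.
Isla ∩ Jamal: 10:30–12:40, 14:00–14:30, 16:10–16:50.
Isla ∩ Jamal ∩ Alice: 10:30–10:40, 12:10–12:30, 14:00–14:30, 16:10–16:20.
Common window lengths: 10, 20, 30, 10 min; longest is 30.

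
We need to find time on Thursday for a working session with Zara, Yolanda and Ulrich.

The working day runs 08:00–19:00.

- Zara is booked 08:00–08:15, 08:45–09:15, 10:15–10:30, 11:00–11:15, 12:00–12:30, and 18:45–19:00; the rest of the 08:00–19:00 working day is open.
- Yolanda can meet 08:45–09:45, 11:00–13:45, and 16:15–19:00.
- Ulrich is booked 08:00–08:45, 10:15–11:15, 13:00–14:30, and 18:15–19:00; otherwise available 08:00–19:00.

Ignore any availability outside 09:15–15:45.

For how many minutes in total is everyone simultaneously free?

Zara free within 08:00–19:00: 08:15–08:45, 09:15–10:15, 10:30–11:00, 11:15–12:00, 12:30–18:45.
Ulrich free within 08:00–19:00: 08:45–10:15, 11:15–13:00, 14:30–18:15.
Zara ∩ Yolanda: 09:15–09:45, 11:15–12:00, 12:30–13:45, 16:15–18:45.
Zara ∩ Yolanda ∩ Ulrich: 09:15–09:45, 11:15–12:00, 12:30–13:00, 16:15–18:15.
Restricted to 09:15–15:45: 09:15–09:45, 11:15–12:00, 12:30–13:00.
Total common minutes: 30 + 45 + 30 = 105.

105 minutes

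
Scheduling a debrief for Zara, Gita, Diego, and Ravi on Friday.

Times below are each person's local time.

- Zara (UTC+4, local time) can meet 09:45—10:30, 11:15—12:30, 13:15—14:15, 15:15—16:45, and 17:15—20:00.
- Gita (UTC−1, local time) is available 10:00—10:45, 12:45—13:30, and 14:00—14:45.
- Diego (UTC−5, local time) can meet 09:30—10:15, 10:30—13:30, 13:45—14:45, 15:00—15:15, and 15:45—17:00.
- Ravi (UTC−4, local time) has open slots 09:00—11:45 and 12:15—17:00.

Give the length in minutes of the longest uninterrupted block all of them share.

15 minutes

Zara → UTC: 05:45–06:30, 07:15–08:30, 09:15–10:15, 11:15–12:45, 13:15–16:00.
Gita → UTC: 11:00–11:45, 13:45–14:30, 15:00–15:45.
Diego → UTC: 14:30–15:15, 15:30–18:30, 18:45–19:45, 20:00–20:15, 20:45–22:00.
Ravi → UTC: 13:00–15:45, 16:15–21:00.
Zara ∩ Gita: 11:15–11:45, 13:45–14:30, 15:00–15:45.
Zara ∩ Gita ∩ Diego: 15:00–15:15, 15:30–15:45.
Zara ∩ Gita ∩ Diego ∩ Ravi: 15:00–15:15, 15:30–15:45.
Common window lengths: 15, 15 min; longest is 15.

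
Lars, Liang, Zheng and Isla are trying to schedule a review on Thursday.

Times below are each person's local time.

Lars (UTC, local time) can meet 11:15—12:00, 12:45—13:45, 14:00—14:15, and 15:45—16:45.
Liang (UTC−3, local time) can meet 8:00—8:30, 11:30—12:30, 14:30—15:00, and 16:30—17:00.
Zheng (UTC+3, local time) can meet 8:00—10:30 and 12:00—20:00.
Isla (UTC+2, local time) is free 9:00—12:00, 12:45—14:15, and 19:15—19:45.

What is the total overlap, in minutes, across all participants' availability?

Lars → UTC: 11:15–12:00, 12:45–13:45, 14:00–14:15, 15:45–16:45.
Liang → UTC: 11:00–11:30, 14:30–15:30, 17:30–18:00, 19:30–20:00.
Zheng → UTC: 05:00–07:30, 09:00–17:00.
Isla → UTC: 07:00–10:00, 10:45–12:15, 17:15–17:45.
Lars ∩ Liang: 11:15–11:30.
Lars ∩ Liang ∩ Zheng: 11:15–11:30.
Lars ∩ Liang ∩ Zheng ∩ Isla: 11:15–11:30.
Total common minutes: 15.

15 minutes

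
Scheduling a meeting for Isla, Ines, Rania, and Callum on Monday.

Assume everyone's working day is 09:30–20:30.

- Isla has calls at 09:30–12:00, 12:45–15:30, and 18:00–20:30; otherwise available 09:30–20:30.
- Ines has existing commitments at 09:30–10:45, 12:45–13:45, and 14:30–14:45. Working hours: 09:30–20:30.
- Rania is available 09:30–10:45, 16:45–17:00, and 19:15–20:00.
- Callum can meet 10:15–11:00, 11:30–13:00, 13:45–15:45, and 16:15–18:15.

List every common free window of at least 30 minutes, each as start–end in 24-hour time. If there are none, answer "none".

Isla free within 09:30–20:30: 12:00–12:45, 15:30–18:00.
Ines free within 09:30–20:30: 10:45–12:45, 13:45–14:30, 14:45–20:30.
Isla ∩ Ines: 12:00–12:45, 15:30–18:00.
Isla ∩ Ines ∩ Rania: 16:45–17:00.
Isla ∩ Ines ∩ Rania ∩ Callum: 16:45–17:00.
Windows ≥ 30 min: (none).

none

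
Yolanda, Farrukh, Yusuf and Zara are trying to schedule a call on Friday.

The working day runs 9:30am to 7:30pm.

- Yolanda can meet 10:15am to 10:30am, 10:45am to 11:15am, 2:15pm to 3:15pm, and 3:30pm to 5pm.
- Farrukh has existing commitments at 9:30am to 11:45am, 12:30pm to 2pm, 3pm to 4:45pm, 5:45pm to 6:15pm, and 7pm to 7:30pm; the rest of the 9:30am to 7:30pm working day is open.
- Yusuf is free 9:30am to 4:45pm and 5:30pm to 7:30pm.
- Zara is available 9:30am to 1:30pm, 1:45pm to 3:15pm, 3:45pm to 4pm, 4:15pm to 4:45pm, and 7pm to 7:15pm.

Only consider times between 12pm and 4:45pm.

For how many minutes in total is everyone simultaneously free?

Farrukh free within 09:30–19:30: 11:45–12:30, 14:00–15:00, 16:45–17:45, 18:15–19:00.
Yolanda ∩ Farrukh: 14:15–15:00, 16:45–17:00.
Yolanda ∩ Farrukh ∩ Yusuf: 14:15–15:00.
Yolanda ∩ Farrukh ∩ Yusuf ∩ Zara: 14:15–15:00.
Restricted to 12:00–16:45: 14:15–15:00.
Total common minutes: 45.

45 minutes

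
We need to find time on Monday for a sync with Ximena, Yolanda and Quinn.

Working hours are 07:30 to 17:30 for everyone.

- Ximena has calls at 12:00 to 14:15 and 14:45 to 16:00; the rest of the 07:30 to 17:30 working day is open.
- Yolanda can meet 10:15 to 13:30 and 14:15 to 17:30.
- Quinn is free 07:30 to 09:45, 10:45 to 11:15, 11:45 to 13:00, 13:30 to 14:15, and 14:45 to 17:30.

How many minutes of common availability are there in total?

135 minutes

Ximena free within 07:30–17:30: 07:30–12:00, 14:15–14:45, 16:00–17:30.
Ximena ∩ Yolanda: 10:15–12:00, 14:15–14:45, 16:00–17:30.
Ximena ∩ Yolanda ∩ Quinn: 10:45–11:15, 11:45–12:00, 16:00–17:30.
Total common minutes: 30 + 15 + 90 = 135.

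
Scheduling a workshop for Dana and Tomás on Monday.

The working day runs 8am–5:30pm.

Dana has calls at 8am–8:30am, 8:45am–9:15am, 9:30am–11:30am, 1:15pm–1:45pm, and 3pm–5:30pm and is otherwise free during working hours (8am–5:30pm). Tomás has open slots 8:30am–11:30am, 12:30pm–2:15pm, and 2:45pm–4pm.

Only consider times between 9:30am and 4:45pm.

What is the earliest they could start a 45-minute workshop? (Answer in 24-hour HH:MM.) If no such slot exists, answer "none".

12:30

Dana free within 08:00–17:30: 08:30–08:45, 09:15–09:30, 11:30–13:15, 13:45–15:00.
Dana ∩ Tomás: 08:30–08:45, 09:15–09:30, 12:30–13:15, 13:45–14:15, 14:45–15:00.
Restricted to 09:30–16:45: 12:30–13:15, 13:45–14:15, 14:45–15:00.
Windows ≥ 45 min: 12:30–13:15.
Earliest such window starts at 12:30.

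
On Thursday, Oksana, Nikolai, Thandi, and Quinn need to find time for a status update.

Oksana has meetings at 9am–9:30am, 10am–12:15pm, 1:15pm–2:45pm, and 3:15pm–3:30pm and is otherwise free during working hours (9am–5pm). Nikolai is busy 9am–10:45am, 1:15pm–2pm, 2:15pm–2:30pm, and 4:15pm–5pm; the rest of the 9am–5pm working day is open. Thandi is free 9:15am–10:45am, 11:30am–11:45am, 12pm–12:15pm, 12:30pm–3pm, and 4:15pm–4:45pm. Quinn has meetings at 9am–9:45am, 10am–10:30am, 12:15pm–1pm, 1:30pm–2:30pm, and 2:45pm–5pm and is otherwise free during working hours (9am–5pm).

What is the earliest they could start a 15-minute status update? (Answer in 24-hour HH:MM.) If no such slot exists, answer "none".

13:00

Oksana free within 09:00–17:00: 09:30–10:00, 12:15–13:15, 14:45–15:15, 15:30–17:00.
Nikolai free within 09:00–17:00: 10:45–13:15, 14:00–14:15, 14:30–16:15.
Quinn free within 09:00–17:00: 09:45–10:00, 10:30–12:15, 13:00–13:30, 14:30–14:45.
Oksana ∩ Nikolai: 12:15–13:15, 14:45–15:15, 15:30–16:15.
Oksana ∩ Nikolai ∩ Thandi: 12:30–13:15, 14:45–15:00.
Oksana ∩ Nikolai ∩ Thandi ∩ Quinn: 13:00–13:15.
Windows ≥ 15 min: 13:00–13:15.
Earliest such window starts at 13:00.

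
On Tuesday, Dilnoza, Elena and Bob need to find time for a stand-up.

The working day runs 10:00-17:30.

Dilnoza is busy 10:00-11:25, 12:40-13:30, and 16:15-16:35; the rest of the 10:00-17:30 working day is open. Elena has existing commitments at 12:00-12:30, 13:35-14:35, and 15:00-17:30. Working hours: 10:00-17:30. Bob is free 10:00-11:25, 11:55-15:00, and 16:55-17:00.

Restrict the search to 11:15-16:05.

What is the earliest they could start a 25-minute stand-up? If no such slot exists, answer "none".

Dilnoza free within 10:00–17:30: 11:25–12:40, 13:30–16:15, 16:35–17:30.
Elena free within 10:00–17:30: 10:00–12:00, 12:30–13:35, 14:35–15:00.
Dilnoza ∩ Elena: 11:25–12:00, 12:30–12:40, 13:30–13:35, 14:35–15:00.
Dilnoza ∩ Elena ∩ Bob: 11:55–12:00, 12:30–12:40, 13:30–13:35, 14:35–15:00.
Restricted to 11:15–16:05: 11:55–12:00, 12:30–12:40, 13:30–13:35, 14:35–15:00.
Windows ≥ 25 min: 14:35–15:00.
Earliest such window starts at 14:35.

14:35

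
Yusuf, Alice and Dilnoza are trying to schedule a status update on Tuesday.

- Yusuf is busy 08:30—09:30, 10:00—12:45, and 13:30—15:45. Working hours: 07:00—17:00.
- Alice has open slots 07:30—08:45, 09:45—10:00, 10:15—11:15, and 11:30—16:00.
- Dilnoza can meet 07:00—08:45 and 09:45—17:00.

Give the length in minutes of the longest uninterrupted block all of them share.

60 minutes

Yusuf free within 07:00–17:00: 07:00–08:30, 09:30–10:00, 12:45–13:30, 15:45–17:00.
Yusuf ∩ Alice: 07:30–08:30, 09:45–10:00, 12:45–13:30, 15:45–16:00.
Yusuf ∩ Alice ∩ Dilnoza: 07:30–08:30, 09:45–10:00, 12:45–13:30, 15:45–16:00.
Common window lengths: 60, 15, 45, 15 min; longest is 60.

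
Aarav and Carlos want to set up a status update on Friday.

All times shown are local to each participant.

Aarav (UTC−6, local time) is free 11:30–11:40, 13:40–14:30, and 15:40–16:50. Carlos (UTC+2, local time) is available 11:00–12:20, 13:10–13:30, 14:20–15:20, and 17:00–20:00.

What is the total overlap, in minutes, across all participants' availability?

Aarav → UTC: 17:30–17:40, 19:40–20:30, 21:40–22:50.
Carlos → UTC: 09:00–10:20, 11:10–11:30, 12:20–13:20, 15:00–18:00.
Aarav ∩ Carlos: 17:30–17:40.
Total common minutes: 10.

10 minutes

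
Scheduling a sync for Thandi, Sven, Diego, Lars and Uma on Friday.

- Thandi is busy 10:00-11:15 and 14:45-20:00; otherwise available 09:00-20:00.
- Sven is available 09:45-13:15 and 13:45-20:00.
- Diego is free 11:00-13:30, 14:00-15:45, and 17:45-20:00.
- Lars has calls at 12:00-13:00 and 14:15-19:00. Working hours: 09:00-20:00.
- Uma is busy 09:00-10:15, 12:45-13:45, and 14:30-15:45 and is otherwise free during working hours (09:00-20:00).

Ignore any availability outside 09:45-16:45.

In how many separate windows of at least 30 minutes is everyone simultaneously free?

1

Thandi free within 09:00–20:00: 09:00–10:00, 11:15–14:45.
Lars free within 09:00–20:00: 09:00–12:00, 13:00–14:15, 19:00–20:00.
Uma free within 09:00–20:00: 10:15–12:45, 13:45–14:30, 15:45–20:00.
Thandi ∩ Sven: 09:45–10:00, 11:15–13:15, 13:45–14:45.
Thandi ∩ Sven ∩ Diego: 11:15–13:15, 14:00–14:45.
Thandi ∩ Sven ∩ Diego ∩ Lars: 11:15–12:00, 13:00–13:15, 14:00–14:15.
Thandi ∩ Sven ∩ Diego ∩ Lars ∩ Uma: 11:15–12:00, 14:00–14:15.
Restricted to 09:45–16:45: 11:15–12:00, 14:00–14:15.
Windows ≥ 30 min: 11:15–12:00.
That's 1 window.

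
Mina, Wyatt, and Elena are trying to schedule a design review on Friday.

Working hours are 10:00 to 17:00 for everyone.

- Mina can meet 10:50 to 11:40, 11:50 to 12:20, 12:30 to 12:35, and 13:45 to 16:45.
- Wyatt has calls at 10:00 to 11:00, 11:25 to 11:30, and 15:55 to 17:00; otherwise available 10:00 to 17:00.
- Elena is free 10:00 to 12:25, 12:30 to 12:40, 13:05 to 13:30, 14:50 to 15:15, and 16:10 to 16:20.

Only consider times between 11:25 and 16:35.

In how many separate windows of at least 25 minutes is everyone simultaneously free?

Wyatt free within 10:00–17:00: 11:00–11:25, 11:30–15:55.
Mina ∩ Wyatt: 11:00–11:25, 11:30–11:40, 11:50–12:20, 12:30–12:35, 13:45–15:55.
Mina ∩ Wyatt ∩ Elena: 11:00–11:25, 11:30–11:40, 11:50–12:20, 12:30–12:35, 14:50–15:15.
Restricted to 11:25–16:35: 11:30–11:40, 11:50–12:20, 12:30–12:35, 14:50–15:15.
Windows ≥ 25 min: 11:50–12:20, 14:50–15:15.
That's 2 windows.

2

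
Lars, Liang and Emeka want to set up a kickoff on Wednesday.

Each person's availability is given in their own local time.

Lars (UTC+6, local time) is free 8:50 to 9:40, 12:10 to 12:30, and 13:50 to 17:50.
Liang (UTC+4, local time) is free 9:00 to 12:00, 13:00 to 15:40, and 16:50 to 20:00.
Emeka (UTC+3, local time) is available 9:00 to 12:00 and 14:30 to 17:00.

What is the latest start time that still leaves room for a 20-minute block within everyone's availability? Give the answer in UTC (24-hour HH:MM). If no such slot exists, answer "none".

06:10

Lars → UTC: 02:50–03:40, 06:10–06:30, 07:50–11:50.
Liang → UTC: 05:00–08:00, 09:00–11:40, 12:50–16:00.
Emeka → UTC: 06:00–09:00, 11:30–14:00.
Lars ∩ Liang: 06:10–06:30, 07:50–08:00, 09:00–11:40.
Lars ∩ Liang ∩ Emeka: 06:10–06:30, 07:50–08:00, 11:30–11:40.
Windows ≥ 20 min: 06:10–06:30.
Latest start in the last window 06:10–06:30 is 06:30 − 20 min = 06:10.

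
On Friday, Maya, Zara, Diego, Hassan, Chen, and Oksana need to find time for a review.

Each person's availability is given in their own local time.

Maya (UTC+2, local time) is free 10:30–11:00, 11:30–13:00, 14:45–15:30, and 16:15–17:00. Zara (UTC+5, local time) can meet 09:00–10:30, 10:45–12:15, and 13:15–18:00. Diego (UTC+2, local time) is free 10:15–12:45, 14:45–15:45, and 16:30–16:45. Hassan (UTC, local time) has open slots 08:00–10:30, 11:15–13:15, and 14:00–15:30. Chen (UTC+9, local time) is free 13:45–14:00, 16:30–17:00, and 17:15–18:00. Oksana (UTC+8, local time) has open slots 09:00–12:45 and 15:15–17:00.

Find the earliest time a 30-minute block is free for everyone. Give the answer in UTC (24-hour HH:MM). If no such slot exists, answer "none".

Maya → UTC: 08:30–09:00, 09:30–11:00, 12:45–13:30, 14:15–15:00.
Zara → UTC: 04:00–05:30, 05:45–07:15, 08:15–13:00.
Diego → UTC: 08:15–10:45, 12:45–13:45, 14:30–14:45.
Hassan → UTC: 08:00–10:30, 11:15–13:15, 14:00–15:30.
Chen → UTC: 04:45–05:00, 07:30–08:00, 08:15–09:00.
Oksana → UTC: 01:00–04:45, 07:15–09:00.
Maya ∩ Zara: 08:30–09:00, 09:30–11:00, 12:45–13:00.
Maya ∩ Zara ∩ Diego: 08:30–09:00, 09:30–10:45, 12:45–13:00.
Maya ∩ Zara ∩ Diego ∩ Hassan: 08:30–09:00, 09:30–10:30, 12:45–13:00.
Maya ∩ Zara ∩ Diego ∩ Hassan ∩ Chen: 08:30–09:00.
Maya ∩ Zara ∩ Diego ∩ Hassan ∩ Chen ∩ Oksana: 08:30–09:00.
Windows ≥ 30 min: 08:30–09:00.
Earliest such window starts at 08:30.

08:30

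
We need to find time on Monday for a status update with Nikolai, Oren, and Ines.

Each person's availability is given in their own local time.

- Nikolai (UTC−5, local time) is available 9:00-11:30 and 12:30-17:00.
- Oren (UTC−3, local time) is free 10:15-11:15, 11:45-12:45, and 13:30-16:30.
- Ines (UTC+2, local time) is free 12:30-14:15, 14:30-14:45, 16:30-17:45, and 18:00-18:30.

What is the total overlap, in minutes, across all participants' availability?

60 minutes

Nikolai → UTC: 14:00–16:30, 17:30–22:00.
Oren → UTC: 13:15–14:15, 14:45–15:45, 16:30–19:30.
Ines → UTC: 10:30–12:15, 12:30–12:45, 14:30–15:45, 16:00–16:30.
Nikolai ∩ Oren: 14:00–14:15, 14:45–15:45, 17:30–19:30.
Nikolai ∩ Oren ∩ Ines: 14:45–15:45.
Total common minutes: 60.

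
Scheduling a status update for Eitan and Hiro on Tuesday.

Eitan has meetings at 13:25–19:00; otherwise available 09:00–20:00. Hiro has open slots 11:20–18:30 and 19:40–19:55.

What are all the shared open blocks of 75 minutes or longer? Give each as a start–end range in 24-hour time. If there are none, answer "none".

Eitan free within 09:00–20:00: 09:00–13:25, 19:00–20:00.
Eitan ∩ Hiro: 11:20–13:25, 19:40–19:55.
Windows ≥ 75 min: 11:20–13:25.

11:20–13:25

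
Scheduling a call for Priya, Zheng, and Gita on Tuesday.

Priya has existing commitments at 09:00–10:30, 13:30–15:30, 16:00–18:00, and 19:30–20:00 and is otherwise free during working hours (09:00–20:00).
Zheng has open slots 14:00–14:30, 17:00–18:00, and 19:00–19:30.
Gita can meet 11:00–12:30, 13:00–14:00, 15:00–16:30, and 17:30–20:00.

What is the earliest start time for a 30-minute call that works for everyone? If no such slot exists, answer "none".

Priya free within 09:00–20:00: 10:30–13:30, 15:30–16:00, 18:00–19:30.
Priya ∩ Zheng: 19:00–19:30.
Priya ∩ Zheng ∩ Gita: 19:00–19:30.
Windows ≥ 30 min: 19:00–19:30.
Earliest such window starts at 19:00.

19:00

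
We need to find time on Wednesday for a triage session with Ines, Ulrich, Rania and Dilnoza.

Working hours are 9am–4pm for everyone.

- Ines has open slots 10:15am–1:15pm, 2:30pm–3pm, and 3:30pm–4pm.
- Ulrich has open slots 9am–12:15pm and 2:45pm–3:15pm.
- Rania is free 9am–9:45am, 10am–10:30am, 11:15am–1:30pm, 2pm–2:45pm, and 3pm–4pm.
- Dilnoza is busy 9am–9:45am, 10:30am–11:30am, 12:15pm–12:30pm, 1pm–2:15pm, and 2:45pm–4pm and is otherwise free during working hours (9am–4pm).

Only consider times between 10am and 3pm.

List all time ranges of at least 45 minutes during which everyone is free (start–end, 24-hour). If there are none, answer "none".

Dilnoza free within 09:00–16:00: 09:45–10:30, 11:30–12:15, 12:30–13:00, 14:15–14:45.
Ines ∩ Ulrich: 10:15–12:15, 14:45–15:00.
Ines ∩ Ulrich ∩ Rania: 10:15–10:30, 11:15–12:15.
Ines ∩ Ulrich ∩ Rania ∩ Dilnoza: 10:15–10:30, 11:30–12:15.
Restricted to 10:00–15:00: 10:15–10:30, 11:30–12:15.
Windows ≥ 45 min: 11:30–12:15.

11:30–12:15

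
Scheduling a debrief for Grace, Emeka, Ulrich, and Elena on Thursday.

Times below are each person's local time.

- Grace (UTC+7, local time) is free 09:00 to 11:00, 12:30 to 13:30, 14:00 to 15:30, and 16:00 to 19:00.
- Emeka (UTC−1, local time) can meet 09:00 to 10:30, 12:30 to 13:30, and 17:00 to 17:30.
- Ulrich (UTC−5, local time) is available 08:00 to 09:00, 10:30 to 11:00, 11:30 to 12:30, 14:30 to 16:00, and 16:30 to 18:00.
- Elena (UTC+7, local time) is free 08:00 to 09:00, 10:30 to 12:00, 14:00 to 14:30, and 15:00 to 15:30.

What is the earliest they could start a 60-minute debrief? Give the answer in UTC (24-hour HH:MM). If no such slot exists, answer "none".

none

Grace → UTC: 02:00–04:00, 05:30–06:30, 07:00–08:30, 09:00–12:00.
Emeka → UTC: 10:00–11:30, 13:30–14:30, 18:00–18:30.
Ulrich → UTC: 13:00–14:00, 15:30–16:00, 16:30–17:30, 19:30–21:00, 21:30–23:00.
Elena → UTC: 01:00–02:00, 03:30–05:00, 07:00–07:30, 08:00–08:30.
Grace ∩ Emeka: 10:00–11:30.
Grace ∩ Emeka ∩ Ulrich: (none).
Grace ∩ Emeka ∩ Ulrich ∩ Elena: (none).
Windows ≥ 60 min: (none).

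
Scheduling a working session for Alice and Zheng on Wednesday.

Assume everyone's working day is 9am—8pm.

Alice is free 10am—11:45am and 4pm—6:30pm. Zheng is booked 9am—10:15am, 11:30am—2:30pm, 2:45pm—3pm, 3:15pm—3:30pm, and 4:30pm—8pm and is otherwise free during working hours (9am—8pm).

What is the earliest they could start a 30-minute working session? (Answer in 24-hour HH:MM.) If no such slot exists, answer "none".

10:15

Zheng free within 09:00–20:00: 10:15–11:30, 14:30–14:45, 15:00–15:15, 15:30–16:30.
Alice ∩ Zheng: 10:15–11:30, 16:00–16:30.
Windows ≥ 30 min: 10:15–11:30, 16:00–16:30.
Earliest such window starts at 10:15.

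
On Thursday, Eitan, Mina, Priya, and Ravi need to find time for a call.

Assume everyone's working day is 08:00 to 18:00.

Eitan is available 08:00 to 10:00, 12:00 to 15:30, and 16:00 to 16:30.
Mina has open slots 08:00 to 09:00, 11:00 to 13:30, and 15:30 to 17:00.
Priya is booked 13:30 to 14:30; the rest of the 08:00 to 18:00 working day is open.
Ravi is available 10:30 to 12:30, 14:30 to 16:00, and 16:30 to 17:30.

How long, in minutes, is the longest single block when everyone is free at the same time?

30 minutes

Priya free within 08:00–18:00: 08:00–13:30, 14:30–18:00.
Eitan ∩ Mina: 08:00–09:00, 12:00–13:30, 16:00–16:30.
Eitan ∩ Mina ∩ Priya: 08:00–09:00, 12:00–13:30, 16:00–16:30.
Eitan ∩ Mina ∩ Priya ∩ Ravi: 12:00–12:30.
Single common window of 30 minutes.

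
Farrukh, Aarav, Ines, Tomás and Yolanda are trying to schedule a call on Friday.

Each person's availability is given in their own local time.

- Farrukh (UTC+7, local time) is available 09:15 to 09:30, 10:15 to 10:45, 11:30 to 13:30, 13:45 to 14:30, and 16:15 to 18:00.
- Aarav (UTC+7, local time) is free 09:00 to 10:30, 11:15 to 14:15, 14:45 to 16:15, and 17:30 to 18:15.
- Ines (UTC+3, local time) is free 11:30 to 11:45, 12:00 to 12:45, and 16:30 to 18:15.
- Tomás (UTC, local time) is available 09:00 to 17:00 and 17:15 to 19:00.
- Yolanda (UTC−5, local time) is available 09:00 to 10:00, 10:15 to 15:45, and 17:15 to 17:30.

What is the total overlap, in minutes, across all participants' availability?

0 minutes

Farrukh → UTC: 02:15–02:30, 03:15–03:45, 04:30–06:30, 06:45–07:30, 09:15–11:00.
Aarav → UTC: 02:00–03:30, 04:15–07:15, 07:45–09:15, 10:30–11:15.
Ines → UTC: 08:30–08:45, 09:00–09:45, 13:30–15:15.
Tomás → UTC: 09:00–17:00, 17:15–19:00.
Yolanda → UTC: 14:00–15:00, 15:15–20:45, 22:15–22:30.
Farrukh ∩ Aarav: 02:15–02:30, 03:15–03:30, 04:30–06:30, 06:45–07:15, 10:30–11:00.
Farrukh ∩ Aarav ∩ Ines: (none).
Farrukh ∩ Aarav ∩ Ines ∩ Tomás: (none).
Farrukh ∩ Aarav ∩ Ines ∩ Tomás ∩ Yolanda: (none).
Total common minutes: 0.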